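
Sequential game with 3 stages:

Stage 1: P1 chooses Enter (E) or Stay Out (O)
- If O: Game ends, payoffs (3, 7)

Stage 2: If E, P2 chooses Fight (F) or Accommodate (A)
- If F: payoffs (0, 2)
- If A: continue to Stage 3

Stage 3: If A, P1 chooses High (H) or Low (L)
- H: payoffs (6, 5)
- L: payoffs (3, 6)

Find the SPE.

SPE: (E, A, H); Outcome (6, 5)

Work:
Stage 3: P1 chooses H (6 vs 3)
Stage 2: P2: F->2, A->5 (anticipating H). Choose A
Stage 1: P1: O->3, E->6 (anticipating A, H). Choose E
SPE path: E -> A -> H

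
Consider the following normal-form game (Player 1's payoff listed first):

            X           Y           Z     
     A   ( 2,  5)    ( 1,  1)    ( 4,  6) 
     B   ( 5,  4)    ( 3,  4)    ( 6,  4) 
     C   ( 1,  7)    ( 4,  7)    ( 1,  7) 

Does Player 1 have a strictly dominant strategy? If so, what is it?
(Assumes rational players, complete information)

No strictly dominant strategy exists for Player 1

Work:
A strategy strictly dominates another if it gives a strictly higher payoff against every opponent action. Compare each pair of P1's strategies column-by-column:
  A vs B: [2 vs 5, 1 vs 3, 4 vs 6] → A does not strictly dominate B (column X: 2 ≤ 5)
  A vs C: [2 vs 1, 1 vs 4, 4 vs 1] → A does not strictly dominate C (column Y: 1 ≤ 4)
  B vs A: [5 vs 2, 3 vs 1, 6 vs 4] → B strictly dominates A
  B vs C: [5 vs 1, 3 vs 4, 6 vs 1] → B does not strictly dominate C (column Y: 3 ≤ 4)
  C vs A: [1 vs 2, 4 vs 1, 1 vs 4] → C does not strictly dominate A (column X: 1 ≤ 2)
  C vs B: [1 vs 5, 4 vs 3, 1 vs 6] → C does not strictly dominate B (column X: 1 ≤ 5)
No single strategy strictly dominates all others → no strictly dominant strategy.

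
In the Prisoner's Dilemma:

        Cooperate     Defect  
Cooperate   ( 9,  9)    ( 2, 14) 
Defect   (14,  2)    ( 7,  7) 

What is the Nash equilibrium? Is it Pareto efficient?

(Defect, Defect) is NE; not Pareto efficient

Work:
Defect dominates Cooperate for both players:
If P2 cooperates: Defect (14) > Cooperate (9)
If P2 defects: Defect (7) > Cooperate (2)
NE: (Defect, Defect) with payoff (7, 7)
But (Cooperate, Cooperate) = (9, 9) Pareto dominates (7, 7)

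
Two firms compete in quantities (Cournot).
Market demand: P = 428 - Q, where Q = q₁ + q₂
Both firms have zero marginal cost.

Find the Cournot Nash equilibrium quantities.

q₁* = q₂* = 142.67; P* = 142.67

Work:
Profit: π_i = P·q_i = (a - q_i - q_j)·q_i
FOC: ∂π_i/∂q_i = a - 2q_i - q_j = 0
Reaction function: q_i = (428 - q_j)/2
Symmetry: q* = 428/3 = 142.67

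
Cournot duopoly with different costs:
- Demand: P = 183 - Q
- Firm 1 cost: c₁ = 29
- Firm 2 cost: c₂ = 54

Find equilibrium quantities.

q₁* = 59.67, q₂* = 34.67

Work:
Reaction: q₁ = (183 - 29 - q₂)/2
Reaction: q₂ = (183 - 54 - q₁)/2
Solve simultaneously:
q₁* = (183 - 2×29 + 54)/3 = 59.67
q₂* = (183 - 2×54 + 29)/3 = 34.67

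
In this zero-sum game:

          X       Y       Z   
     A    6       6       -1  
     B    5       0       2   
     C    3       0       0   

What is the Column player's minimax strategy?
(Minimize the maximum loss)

Column should play Z, value = 2

Work:
Column player minimizes Row's maximum payoff:
Column X: max payoff to Row = 6
Column Y: max payoff to Row = 6
Column Z: max payoff to Row = 2
Minimum is 2, achieved by column Z.
Minimax strategy: Z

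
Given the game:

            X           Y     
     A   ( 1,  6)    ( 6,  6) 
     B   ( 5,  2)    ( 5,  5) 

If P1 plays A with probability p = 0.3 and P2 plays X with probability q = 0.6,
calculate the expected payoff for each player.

E[P1] = 4.4, E[P2] = 4.04

Work:
E[P1] = p·q·π₁(A,X) + p·(1-q)·π₁(A,Y) + (1-p)·q·π₁(B,X) + (1-p)·(1-q)·π₁(B,Y)
= 0.3·0.6·1 + 0.3·0.4·6 + 0.7·0.6·5 + 0.7·0.4·5
= 4.4

E[P2] = 4.04 (similar calculation)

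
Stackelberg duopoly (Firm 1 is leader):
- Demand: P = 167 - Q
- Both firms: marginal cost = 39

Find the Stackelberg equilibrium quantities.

q₁* (leader) = 64.0, q₂* (follower) = 32.0

Work:
Follower's reaction: q₂ = (a - c - q₁)/2
Leader substitutes: π₁ = q₁·(a - q₁ - (a-c-q₁)/2 - c)
FOC: q₁* = (167 - 39)/2 = 64.00
Then: q₂* = (167 - 39 - 64.0)/2 = 32.00
Leader has first-mover advantage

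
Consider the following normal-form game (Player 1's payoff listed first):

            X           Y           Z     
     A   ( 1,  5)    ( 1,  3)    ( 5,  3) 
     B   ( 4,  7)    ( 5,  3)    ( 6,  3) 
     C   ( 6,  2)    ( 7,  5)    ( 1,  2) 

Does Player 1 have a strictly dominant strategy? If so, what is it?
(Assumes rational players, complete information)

No strictly dominant strategy exists for Player 1

Work:
A strategy strictly dominates another if it gives a strictly higher payoff against every opponent action. Compare each pair of P1's strategies column-by-column:
  A vs B: [1 vs 4, 1 vs 5, 5 vs 6] → A does not strictly dominate B (column X: 1 ≤ 4)
  A vs C: [1 vs 6, 1 vs 7, 5 vs 1] → A does not strictly dominate C (column X: 1 ≤ 6)
  B vs A: [4 vs 1, 5 vs 1, 6 vs 5] → B strictly dominates A
  B vs C: [4 vs 6, 5 vs 7, 6 vs 1] → B does not strictly dominate C (column X: 4 ≤ 6)
  C vs A: [6 vs 1, 7 vs 1, 1 vs 5] → C does not strictly dominate A (column Z: 1 ≤ 5)
  C vs B: [6 vs 4, 7 vs 5, 1 vs 6] → C does not strictly dominate B (column Z: 1 ≤ 6)
No single strategy strictly dominates all others → no strictly dominant strategy.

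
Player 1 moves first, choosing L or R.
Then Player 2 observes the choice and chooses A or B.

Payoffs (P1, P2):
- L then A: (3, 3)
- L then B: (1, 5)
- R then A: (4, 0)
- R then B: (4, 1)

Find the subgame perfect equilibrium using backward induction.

P1 plays R, P2 plays B after L and B after R; Payoff (4, 1)

Work:
Backward induction:
After L: P2 chooses B → P1 gets 1
After R: P2 chooses B → P1 gets 4
P1 chooses R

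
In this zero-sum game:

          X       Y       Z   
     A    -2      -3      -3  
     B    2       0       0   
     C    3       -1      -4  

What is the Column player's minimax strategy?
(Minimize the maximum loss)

Column should play Y or Z (all achieve the minimum), value = 0

Work:
Column player minimizes Row's maximum payoff:
Column X: max payoff to Row = 3
Column Y: max payoff to Row = 0
Column Z: max payoff to Row = 0
Minimum is 0, achieved by columns Y, Z (tied).
Each of Y or Z is a minimax strategy.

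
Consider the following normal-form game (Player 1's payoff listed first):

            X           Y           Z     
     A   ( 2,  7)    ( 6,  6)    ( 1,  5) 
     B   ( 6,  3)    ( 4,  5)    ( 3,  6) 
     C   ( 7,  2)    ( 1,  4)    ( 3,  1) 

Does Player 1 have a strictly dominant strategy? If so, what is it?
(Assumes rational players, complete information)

No strictly dominant strategy exists for Player 1

Work:
A strategy strictly dominates another if it gives a strictly higher payoff against every opponent action. Compare each pair of P1's strategies column-by-column:
  A vs B: [2 vs 6, 6 vs 4, 1 vs 3] → A does not strictly dominate B (column X: 2 ≤ 6)
  A vs C: [2 vs 7, 6 vs 1, 1 vs 3] → A does not strictly dominate C (column X: 2 ≤ 7)
  B vs A: [6 vs 2, 4 vs 6, 3 vs 1] → B does not strictly dominate A (column Y: 4 ≤ 6)
  B vs C: [6 vs 7, 4 vs 1, 3 vs 3] → B does not strictly dominate C (column X: 6 ≤ 7)
  C vs A: [7 vs 2, 1 vs 6, 3 vs 1] → C does not strictly dominate A (column Y: 1 ≤ 6)
  C vs B: [7 vs 6, 1 vs 4, 3 vs 3] → C does not strictly dominate B (column Y: 1 ≤ 4)
No single strategy strictly dominates all others → no strictly dominant strategy.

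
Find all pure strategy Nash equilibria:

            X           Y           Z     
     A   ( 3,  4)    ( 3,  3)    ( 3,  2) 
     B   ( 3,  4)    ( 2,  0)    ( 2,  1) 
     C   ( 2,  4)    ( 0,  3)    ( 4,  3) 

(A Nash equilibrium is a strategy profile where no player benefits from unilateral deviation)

Nash equilibrium: (A, X), (B, X)

Work:
Best responses:
  P1 vs X: payoffs [3, 3, 2] → best response A/B (payoff 3)
  P1 vs Y: payoffs [3, 2, 0] → best response A (payoff 3)
  P1 vs Z: payoffs [3, 2, 4] → best response C (payoff 4)
  P2 vs A: payoffs [4, 3, 2] → best response X (payoff 4)
  P2 vs B: payoffs [4, 0, 1] → best response X (payoff 4)
  P2 vs C: payoffs [4, 3, 3] → best response X (payoff 4)
Mutual best responses: (A,X), (B,X) → Nash equilibria.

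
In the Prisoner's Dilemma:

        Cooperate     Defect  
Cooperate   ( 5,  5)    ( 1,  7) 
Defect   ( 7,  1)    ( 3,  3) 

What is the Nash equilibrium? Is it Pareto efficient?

(Defect, Defect) is NE; not Pareto efficient

Work:
Defect dominates Cooperate for both players:
If P2 cooperates: Defect (7) > Cooperate (5)
If P2 defects: Defect (3) > Cooperate (1)
NE: (Defect, Defect) with payoff (3, 3)
But (Cooperate, Cooperate) = (5, 5) Pareto dominates (3, 3)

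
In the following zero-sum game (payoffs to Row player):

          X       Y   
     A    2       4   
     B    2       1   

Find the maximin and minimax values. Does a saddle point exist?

Maximin = 2, Minimax = 2, Saddle: True

Work:
Row minimums: [2, 1] → maximin = 2
Column maximums: [2, 4] → minimax = 2
Saddle point exists! Game value = 2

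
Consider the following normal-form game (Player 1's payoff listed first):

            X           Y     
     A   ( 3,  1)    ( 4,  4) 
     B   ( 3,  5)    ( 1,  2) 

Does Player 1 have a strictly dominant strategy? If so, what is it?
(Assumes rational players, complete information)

No strictly dominant strategy exists for Player 1

Work:
A strategy strictly dominates another if it gives a strictly higher payoff against every opponent action. Compare each pair of P1's strategies column-by-column:
  A vs B: [3 vs 3, 4 vs 1] → A does not strictly dominate B (column X: 3 ≤ 3)
  B vs A: [3 vs 3, 1 vs 4] → B does not strictly dominate A (column X: 3 ≤ 3)
No single strategy strictly dominates all others → no strictly dominant strategy.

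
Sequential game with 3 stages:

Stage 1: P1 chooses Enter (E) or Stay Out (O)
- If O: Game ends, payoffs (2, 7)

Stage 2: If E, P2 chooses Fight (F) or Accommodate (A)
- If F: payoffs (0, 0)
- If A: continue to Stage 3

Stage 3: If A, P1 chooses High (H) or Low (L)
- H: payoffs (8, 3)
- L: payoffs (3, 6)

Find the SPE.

SPE: (E, A, H); Outcome (8, 3)

Work:
Stage 3: P1 chooses H (8 vs 3)
Stage 2: P2: F->0, A->3 (anticipating H). Choose A
Stage 1: P1: O->2, E->8 (anticipating A, H). Choose E
SPE path: E -> A -> H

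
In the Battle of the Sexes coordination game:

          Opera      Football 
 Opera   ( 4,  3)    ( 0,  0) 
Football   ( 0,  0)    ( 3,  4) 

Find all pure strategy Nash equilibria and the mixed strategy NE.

Pure NE: (Opera, Opera) and (Football, Football); Mixed NE: p = 0.5714, q = 0.4286

Work:
Check pure NE:
(Opera, Opera): (4, 3) - no unilateral deviation beneficial
(Football, Football): (3, 4) - no unilateral deviation beneficial
Mixed NE: P1 plays Opera with p = 0.5714, P2 plays Opera with q = 0.4286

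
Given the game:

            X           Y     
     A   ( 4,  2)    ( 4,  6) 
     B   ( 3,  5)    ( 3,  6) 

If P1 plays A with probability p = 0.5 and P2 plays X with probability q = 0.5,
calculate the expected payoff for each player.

E[P1] = 3.5, E[P2] = 4.75

Work:
E[P1] = p·q·π₁(A,X) + p·(1-q)·π₁(A,Y) + (1-p)·q·π₁(B,X) + (1-p)·(1-q)·π₁(B,Y)
= 0.5·0.5·4 + 0.5·0.5·4 + 0.5·0.5·3 + 0.5·0.5·3
= 3.5

E[P2] = 4.75 (similar calculation)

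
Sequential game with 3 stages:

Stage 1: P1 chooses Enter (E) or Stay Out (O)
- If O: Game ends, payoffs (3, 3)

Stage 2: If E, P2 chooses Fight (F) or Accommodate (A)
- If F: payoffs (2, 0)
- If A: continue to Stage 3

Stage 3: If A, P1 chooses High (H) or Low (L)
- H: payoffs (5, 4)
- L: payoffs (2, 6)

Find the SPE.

SPE: (E, A, H); Outcome (5, 4)

Work:
Stage 3: P1 chooses H (5 vs 2)
Stage 2: P2: F->0, A->4 (anticipating H). Choose A
Stage 1: P1: O->3, E->5 (anticipating A, H). Choose E
SPE path: E -> A -> H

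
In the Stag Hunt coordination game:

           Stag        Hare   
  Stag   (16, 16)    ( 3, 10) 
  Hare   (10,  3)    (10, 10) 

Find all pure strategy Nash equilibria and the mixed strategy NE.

Pure NE: (Stag, Stag) and (Hare, Hare); Mixed NE: p = 0.5385, q = 0.5385

Work:
Check pure NE:
(Stag, Stag): (16, 16) - no unilateral deviation beneficial
(Hare, Hare): (10, 10) - no unilateral deviation beneficial
Mixed NE: P1 plays Stag with p = 0.5385, P2 plays Stag with q = 0.5385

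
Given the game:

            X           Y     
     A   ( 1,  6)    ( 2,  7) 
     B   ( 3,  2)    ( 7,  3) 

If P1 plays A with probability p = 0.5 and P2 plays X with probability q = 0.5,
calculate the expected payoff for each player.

E[P1] = 3.25, E[P2] = 4.5

Work:
E[P1] = p·q·π₁(A,X) + p·(1-q)·π₁(A,Y) + (1-p)·q·π₁(B,X) + (1-p)·(1-q)·π₁(B,Y)
= 0.5·0.5·1 + 0.5·0.5·2 + 0.5·0.5·3 + 0.5·0.5·7
= 3.25

E[P2] = 4.5 (similar calculation)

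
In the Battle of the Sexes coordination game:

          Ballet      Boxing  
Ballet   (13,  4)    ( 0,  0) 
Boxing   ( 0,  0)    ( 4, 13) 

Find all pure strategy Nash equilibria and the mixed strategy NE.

Pure NE: (Ballet, Ballet) and (Boxing, Boxing); Mixed NE: p = 0.7647, q = 0.2353

Work:
Check pure NE:
(Ballet, Ballet): (13, 4) - no unilateral deviation beneficial
(Boxing, Boxing): (4, 13) - no unilateral deviation beneficial
Mixed NE: P1 plays Ballet with p = 0.7647, P2 plays Ballet with q = 0.2353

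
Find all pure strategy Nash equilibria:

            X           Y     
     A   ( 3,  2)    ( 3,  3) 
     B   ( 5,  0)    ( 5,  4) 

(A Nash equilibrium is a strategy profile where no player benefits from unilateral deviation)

Nash equilibrium: (B, Y)

Work:
Best responses:
  P1 vs X: payoffs [3, 5] → best response B (payoff 5)
  P1 vs Y: payoffs [3, 5] → best response B (payoff 5)
  P2 vs A: payoffs [2, 3] → best response Y (payoff 3)
  P2 vs B: payoffs [0, 4] → best response Y (payoff 4)
Mutual best responses: (B,Y) → Nash equilibria.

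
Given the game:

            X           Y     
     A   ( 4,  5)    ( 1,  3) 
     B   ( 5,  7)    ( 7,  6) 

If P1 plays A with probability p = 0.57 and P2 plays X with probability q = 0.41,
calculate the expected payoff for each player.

E[P1] = 3.9285, E[P2] = 4.9337

Work:
E[P1] = p·q·π₁(A,X) + p·(1-q)·π₁(A,Y) + (1-p)·q·π₁(B,X) + (1-p)·(1-q)·π₁(B,Y)
= 0.57·0.41·4 + 0.57·0.59·1 + 0.43·0.41·5 + 0.43·0.59·7
= 3.9285

E[P2] = 4.9337 (similar calculation)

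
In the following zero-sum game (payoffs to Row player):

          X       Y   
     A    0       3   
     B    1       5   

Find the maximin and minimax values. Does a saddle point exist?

Maximin = 1, Minimax = 1, Saddle: True

Work:
Row minimums: [0, 1] → maximin = 1
Column maximums: [1, 5] → minimax = 1
Saddle point exists! Game value = 1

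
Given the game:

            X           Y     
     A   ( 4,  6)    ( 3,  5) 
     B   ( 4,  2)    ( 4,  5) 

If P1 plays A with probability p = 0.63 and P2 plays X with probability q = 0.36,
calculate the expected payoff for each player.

E[P1] = 3.5968, E[P2] = 4.8272

Work:
E[P1] = p·q·π₁(A,X) + p·(1-q)·π₁(A,Y) + (1-p)·q·π₁(B,X) + (1-p)·(1-q)·π₁(B,Y)
= 0.63·0.36·4 + 0.63·0.64·3 + 0.37·0.36·4 + 0.37·0.64·4
= 3.5968

E[P2] = 4.8272 (similar calculation)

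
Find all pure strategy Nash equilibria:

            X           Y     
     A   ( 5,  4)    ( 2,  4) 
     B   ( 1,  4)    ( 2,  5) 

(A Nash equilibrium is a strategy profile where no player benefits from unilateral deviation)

Nash equilibrium: (A, X), (A, Y), (B, Y)

Work:
Best responses:
  P1 vs X: payoffs [5, 1] → best response A (payoff 5)
  P1 vs Y: payoffs [2, 2] → best response A/B (payoff 2)
  P2 vs A: payoffs [4, 4] → best response X/Y (payoff 4)
  P2 vs B: payoffs [4, 5] → best response Y (payoff 5)
Mutual best responses: (A,X), (A,Y), (B,Y) → Nash equilibria.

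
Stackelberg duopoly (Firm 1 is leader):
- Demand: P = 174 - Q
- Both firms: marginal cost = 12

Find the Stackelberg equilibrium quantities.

q₁* (leader) = 81.0, q₂* (follower) = 40.5

Work:
Follower's reaction: q₂ = (a - c - q₁)/2
Leader substitutes: π₁ = q₁·(a - q₁ - (a-c-q₁)/2 - c)
FOC: q₁* = (174 - 12)/2 = 81.00
Then: q₂* = (174 - 12 - 81.0)/2 = 40.50
Leader has first-mover advantage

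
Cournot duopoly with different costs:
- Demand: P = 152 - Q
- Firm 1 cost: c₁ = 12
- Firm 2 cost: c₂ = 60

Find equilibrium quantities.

q₁* = 62.67, q₂* = 14.67

Work:
Reaction: q₁ = (152 - 12 - q₂)/2
Reaction: q₂ = (152 - 60 - q₁)/2
Solve simultaneously:
q₁* = (152 - 2×12 + 60)/3 = 62.67
q₂* = (152 - 2×60 + 12)/3 = 14.67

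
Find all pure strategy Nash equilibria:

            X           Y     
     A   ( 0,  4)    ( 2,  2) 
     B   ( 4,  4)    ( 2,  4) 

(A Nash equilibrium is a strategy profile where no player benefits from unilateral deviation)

Nash equilibrium: (B, X), (B, Y)

Work:
Best responses:
  P1 vs X: payoffs [0, 4] → best response B (payoff 4)
  P1 vs Y: payoffs [2, 2] → best response A/B (payoff 2)
  P2 vs A: payoffs [4, 2] → best response X (payoff 4)
  P2 vs B: payoffs [4, 4] → best response X/Y (payoff 4)
Mutual best responses: (B,X), (B,Y) → Nash equilibria.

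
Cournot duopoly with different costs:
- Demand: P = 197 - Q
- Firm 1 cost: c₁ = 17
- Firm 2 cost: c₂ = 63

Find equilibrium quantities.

q₁* = 75.33, q₂* = 29.33

Work:
Reaction: q₁ = (197 - 17 - q₂)/2
Reaction: q₂ = (197 - 63 - q₁)/2
Solve simultaneously:
q₁* = (197 - 2×17 + 63)/3 = 75.33
q₂* = (197 - 2×63 + 17)/3 = 29.33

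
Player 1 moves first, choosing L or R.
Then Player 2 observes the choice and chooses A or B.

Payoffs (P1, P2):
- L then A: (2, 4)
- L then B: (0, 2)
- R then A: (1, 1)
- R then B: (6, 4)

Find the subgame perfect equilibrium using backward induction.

P1 plays R, P2 plays A after L and B after R; Payoff (6, 4)

Work:
Backward induction:
After L: P2 chooses A → P1 gets 2
After R: P2 chooses B → P1 gets 6
P1 chooses R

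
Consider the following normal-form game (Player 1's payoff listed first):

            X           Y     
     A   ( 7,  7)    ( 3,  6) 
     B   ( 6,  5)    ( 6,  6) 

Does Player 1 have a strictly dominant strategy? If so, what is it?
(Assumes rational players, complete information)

No strictly dominant strategy exists for Player 1

Work:
A strategy strictly dominates another if it gives a strictly higher payoff against every opponent action. Compare each pair of P1's strategies column-by-column:
  A vs B: [7 vs 6, 3 vs 6] → A does not strictly dominate B (column Y: 3 ≤ 6)
  B vs A: [6 vs 7, 6 vs 3] → B does not strictly dominate A (column X: 6 ≤ 7)
No single strategy strictly dominates all others → no strictly dominant strategy.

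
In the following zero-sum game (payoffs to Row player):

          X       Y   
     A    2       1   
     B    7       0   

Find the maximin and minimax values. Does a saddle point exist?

Maximin = 1, Minimax = 1, Saddle: True

Work:
Row minimums: [1, 0] → maximin = 1
Column maximums: [7, 1] → minimax = 1
Saddle point exists! Game value = 1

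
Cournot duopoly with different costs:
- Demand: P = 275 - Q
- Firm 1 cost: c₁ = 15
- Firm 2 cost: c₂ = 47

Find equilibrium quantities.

q₁* = 97.33, q₂* = 65.33

Work:
Reaction: q₁ = (275 - 15 - q₂)/2
Reaction: q₂ = (275 - 47 - q₁)/2
Solve simultaneously:
q₁* = (275 - 2×15 + 47)/3 = 97.33
q₂* = (275 - 2×47 + 15)/3 = 65.33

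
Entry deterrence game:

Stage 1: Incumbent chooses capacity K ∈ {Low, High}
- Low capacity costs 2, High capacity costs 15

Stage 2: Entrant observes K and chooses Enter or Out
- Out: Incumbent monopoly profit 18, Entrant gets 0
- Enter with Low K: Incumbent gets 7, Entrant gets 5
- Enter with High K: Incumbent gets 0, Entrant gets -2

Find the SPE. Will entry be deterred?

SPE: (Low, Enter|Low, Out|High); Entry not deterred. Incumbent net profit = 5, Entrant gets 5

Work:
After Low K: Entrant enters (5 > 0)
After High K: Entrant stays out (-2 < 0)
Incumbent: Low → 7−2=5, High → 18−15=3
Incumbent chooses Low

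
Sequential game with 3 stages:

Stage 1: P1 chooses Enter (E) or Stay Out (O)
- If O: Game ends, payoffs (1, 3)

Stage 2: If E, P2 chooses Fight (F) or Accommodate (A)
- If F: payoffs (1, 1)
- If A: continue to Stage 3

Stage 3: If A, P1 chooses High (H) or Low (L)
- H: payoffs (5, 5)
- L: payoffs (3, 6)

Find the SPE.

SPE: (E, A, H); Outcome (5, 5)

Work:
Stage 3: P1 chooses H (5 vs 3)
Stage 2: P2: F->1, A->5 (anticipating H). Choose A
Stage 1: P1: O->1, E->5 (anticipating A, H). Choose E
SPE path: E -> A -> H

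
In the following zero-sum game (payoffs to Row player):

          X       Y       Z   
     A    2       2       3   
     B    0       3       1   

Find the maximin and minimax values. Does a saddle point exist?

Maximin = 2, Minimax = 2, Saddle: True

Work:
Row minimums: [2, 0] → maximin = 2
Column maximums: [2, 3, 3] → minimax = 2
Saddle point exists! Game value = 2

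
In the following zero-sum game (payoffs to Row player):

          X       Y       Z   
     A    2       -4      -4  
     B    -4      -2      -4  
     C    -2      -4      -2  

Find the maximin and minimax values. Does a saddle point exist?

Maximin = -4, Minimax = -2, Saddle: False

Work:
Row minimums: [-4, -4, -4] → maximin = -4
Column maximums: [2, -2, -2] → minimax = -2
No saddle point (maximin ≠ minimax). Mixed strategy needed.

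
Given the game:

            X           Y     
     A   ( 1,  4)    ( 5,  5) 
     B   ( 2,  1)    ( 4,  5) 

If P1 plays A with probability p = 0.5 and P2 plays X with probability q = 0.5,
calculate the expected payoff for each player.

E[P1] = 3.0, E[P2] = 3.75

Work:
E[P1] = p·q·π₁(A,X) + p·(1-q)·π₁(A,Y) + (1-p)·q·π₁(B,X) + (1-p)·(1-q)·π₁(B,Y)
= 0.5·0.5·1 + 0.5·0.5·5 + 0.5·0.5·2 + 0.5·0.5·4
= 3.0

E[P2] = 3.75 (similar calculation)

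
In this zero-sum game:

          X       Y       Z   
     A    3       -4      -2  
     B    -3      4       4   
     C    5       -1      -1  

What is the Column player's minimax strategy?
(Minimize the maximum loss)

Column should play Y or Z (all achieve the minimum), value = 4

Work:
Column player minimizes Row's maximum payoff:
Column X: max payoff to Row = 5
Column Y: max payoff to Row = 4
Column Z: max payoff to Row = 4
Minimum is 4, achieved by columns Y, Z (tied).
Each of Y or Z is a minimax strategy.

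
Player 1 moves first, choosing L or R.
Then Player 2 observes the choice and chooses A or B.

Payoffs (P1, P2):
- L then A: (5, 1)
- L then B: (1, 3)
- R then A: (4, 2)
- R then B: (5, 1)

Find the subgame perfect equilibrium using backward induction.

P1 plays R, P2 plays B after L and A after R; Payoff (4, 2)

Work:
Backward induction:
After L: P2 chooses B → P1 gets 1
After R: P2 chooses A → P1 gets 4
P1 chooses R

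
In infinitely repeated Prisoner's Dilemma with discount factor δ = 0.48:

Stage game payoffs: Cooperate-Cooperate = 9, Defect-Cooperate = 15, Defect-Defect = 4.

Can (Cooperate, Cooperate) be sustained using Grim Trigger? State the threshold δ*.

δ* = 0.5455; since δ = 0.48 < 0.5455, cooperation cannot be sustained

Work:
For Grim Trigger:
Cooperate forever: 9/(1-δ)
Defect then punished: 15 + 4·δ/(1-δ)
Need: 9/(1-δ) ≥ 15 + 4·δ/(1-δ)
Solving: δ ≥ (T-R)/(T-P) = (15-9)/(15-4) = 0.5455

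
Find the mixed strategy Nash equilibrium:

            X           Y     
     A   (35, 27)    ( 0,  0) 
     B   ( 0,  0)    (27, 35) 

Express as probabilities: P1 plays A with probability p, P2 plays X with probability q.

p = 0.5645, q = 0.4355

Work:
Find probabilities that make opponent indifferent:
P2 chooses q to make P1 indifferent between A and B
P1 chooses p to make P2 indifferent between X and Y
Mixed NE: P1 plays (A: 0.5645, B: 0.4355), P2 plays (X: 0.4355, Y: 0.5645)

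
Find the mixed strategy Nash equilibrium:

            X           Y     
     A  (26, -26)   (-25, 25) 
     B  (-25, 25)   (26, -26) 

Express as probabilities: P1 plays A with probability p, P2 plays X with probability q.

p = 0.5, q = 0.5

Work:
Find probabilities that make opponent indifferent:
P2 chooses q to make P1 indifferent between A and B
P1 chooses p to make P2 indifferent between X and Y
Mixed NE: P1 plays (A: 0.5, B: 0.5), P2 plays (X: 0.5, Y: 0.5)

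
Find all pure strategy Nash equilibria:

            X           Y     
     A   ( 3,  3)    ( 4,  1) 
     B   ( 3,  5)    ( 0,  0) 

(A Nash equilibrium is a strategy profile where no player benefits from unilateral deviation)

Nash equilibrium: (A, X), (B, X)

Work:
Best responses:
  P1 vs X: payoffs [3, 3] → best response A/B (payoff 3)
  P1 vs Y: payoffs [4, 0] → best response A (payoff 4)
  P2 vs A: payoffs [3, 1] → best response X (payoff 3)
  P2 vs B: payoffs [5, 0] → best response X (payoff 5)
Mutual best responses: (A,X), (B,X) → Nash equilibria.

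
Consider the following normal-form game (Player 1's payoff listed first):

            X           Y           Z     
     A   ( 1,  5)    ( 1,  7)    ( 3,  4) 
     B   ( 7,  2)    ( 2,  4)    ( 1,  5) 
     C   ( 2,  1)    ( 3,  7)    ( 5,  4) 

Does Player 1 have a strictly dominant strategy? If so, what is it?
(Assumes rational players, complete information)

No strictly dominant strategy exists for Player 1

Work:
A strategy strictly dominates another if it gives a strictly higher payoff against every opponent action. Compare each pair of P1's strategies column-by-column:
  A vs B: [1 vs 7, 1 vs 2, 3 vs 1] → A does not strictly dominate B (column X: 1 ≤ 7)
  A vs C: [1 vs 2, 1 vs 3, 3 vs 5] → A does not strictly dominate C (column X: 1 ≤ 2)
  B vs A: [7 vs 1, 2 vs 1, 1 vs 3] → B does not strictly dominate A (column Z: 1 ≤ 3)
  B vs C: [7 vs 2, 2 vs 3, 1 vs 5] → B does not strictly dominate C (column Y: 2 ≤ 3)
  C vs A: [2 vs 1, 3 vs 1, 5 vs 3] → C strictly dominates A
  C vs B: [2 vs 7, 3 vs 2, 5 vs 1] → C does not strictly dominate B (column X: 2 ≤ 7)
No single strategy strictly dominates all others → no strictly dominant strategy.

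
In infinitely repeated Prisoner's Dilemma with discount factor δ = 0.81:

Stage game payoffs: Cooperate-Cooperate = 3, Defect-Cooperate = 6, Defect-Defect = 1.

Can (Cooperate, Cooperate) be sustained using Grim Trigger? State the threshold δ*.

δ* = 0.6; since δ = 0.81 ≥ 0.6, cooperation can be sustained

Work:
For Grim Trigger:
Cooperate forever: 3/(1-δ)
Defect then punished: 6 + 1·δ/(1-δ)
Need: 3/(1-δ) ≥ 6 + 1·δ/(1-δ)
Solving: δ ≥ (T-R)/(T-P) = (6-3)/(6-1) = 0.6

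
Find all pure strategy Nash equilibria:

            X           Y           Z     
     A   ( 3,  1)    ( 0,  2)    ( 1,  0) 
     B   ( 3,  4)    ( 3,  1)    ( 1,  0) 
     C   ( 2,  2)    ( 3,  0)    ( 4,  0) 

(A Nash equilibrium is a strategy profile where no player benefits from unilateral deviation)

Nash equilibrium: (B, X)

Work:
Best responses:
  P1 vs X: payoffs [3, 3, 2] → best response A/B (payoff 3)
  P1 vs Y: payoffs [0, 3, 3] → best response B/C (payoff 3)
  P1 vs Z: payoffs [1, 1, 4] → best response C (payoff 4)
  P2 vs A: payoffs [1, 2, 0] → best response Y (payoff 2)
  P2 vs B: payoffs [4, 1, 0] → best response X (payoff 4)
  P2 vs C: payoffs [2, 0, 0] → best response X (payoff 2)
Mutual best responses: (B,X) → Nash equilibria.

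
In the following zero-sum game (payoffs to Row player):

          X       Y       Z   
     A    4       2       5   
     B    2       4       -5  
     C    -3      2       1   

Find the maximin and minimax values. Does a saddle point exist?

Maximin = 2, Minimax = 4, Saddle: False

Work:
Row minimums: [2, -5, -3] → maximin = 2
Column maximums: [4, 4, 5] → minimax = 4
No saddle point (maximin ≠ minimax). Mixed strategy needed.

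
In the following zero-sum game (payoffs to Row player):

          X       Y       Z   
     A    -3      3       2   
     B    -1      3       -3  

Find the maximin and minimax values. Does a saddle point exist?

Maximin = -3, Minimax = -1, Saddle: False

Work:
Row minimums: [-3, -3] → maximin = -3
Column maximums: [-1, 3, 2] → minimax = -1
No saddle point (maximin ≠ minimax). Mixed strategy needed.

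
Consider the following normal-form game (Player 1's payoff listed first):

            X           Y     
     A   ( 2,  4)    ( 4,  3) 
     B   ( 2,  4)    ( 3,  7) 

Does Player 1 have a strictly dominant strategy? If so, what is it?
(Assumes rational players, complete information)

No strictly dominant strategy exists for Player 1

Work:
A strategy strictly dominates another if it gives a strictly higher payoff against every opponent action. Compare each pair of P1's strategies column-by-column:
  A vs B: [2 vs 2, 4 vs 3] → A does not strictly dominate B (column X: 2 ≤ 2)
  B vs A: [2 vs 2, 3 vs 4] → B does not strictly dominate A (column X: 2 ≤ 2)
No single strategy strictly dominates all others → no strictly dominant strategy.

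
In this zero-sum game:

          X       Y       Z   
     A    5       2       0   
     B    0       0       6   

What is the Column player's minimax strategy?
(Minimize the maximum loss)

Column should play Y, value = 2

Work:
Column player minimizes Row's maximum payoff:
Column X: max payoff to Row = 5
Column Y: max payoff to Row = 2
Column Z: max payoff to Row = 6
Minimum is 2, achieved by column Y.
Minimax strategy: Y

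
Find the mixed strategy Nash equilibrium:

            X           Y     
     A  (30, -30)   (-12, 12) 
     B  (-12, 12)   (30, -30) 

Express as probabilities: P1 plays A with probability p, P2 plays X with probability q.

p = 0.5, q = 0.5

Work:
Find probabilities that make opponent indifferent:
P2 chooses q to make P1 indifferent between A and B
P1 chooses p to make P2 indifferent between X and Y
Mixed NE: P1 plays (A: 0.5, B: 0.5), P2 plays (X: 0.5, Y: 0.5)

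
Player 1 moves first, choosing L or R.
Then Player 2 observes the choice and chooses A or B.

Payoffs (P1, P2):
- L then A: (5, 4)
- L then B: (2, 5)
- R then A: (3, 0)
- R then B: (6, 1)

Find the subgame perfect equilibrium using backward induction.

P1 plays R, P2 plays B after L and B after R; Payoff (6, 1)

Work:
Backward induction:
After L: P2 chooses B → P1 gets 2
After R: P2 chooses B → P1 gets 6
P1 chooses R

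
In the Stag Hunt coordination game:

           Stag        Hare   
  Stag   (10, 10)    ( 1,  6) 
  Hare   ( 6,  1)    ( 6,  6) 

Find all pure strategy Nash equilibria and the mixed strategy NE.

Pure NE: (Stag, Stag) and (Hare, Hare); Mixed NE: p = 0.5556, q = 0.5556

Work:
Check pure NE:
(Stag, Stag): (10, 10) - no unilateral deviation beneficial
(Hare, Hare): (6, 6) - no unilateral deviation beneficial
Mixed NE: P1 plays Stag with p = 0.5556, P2 plays Stag with q = 0.5556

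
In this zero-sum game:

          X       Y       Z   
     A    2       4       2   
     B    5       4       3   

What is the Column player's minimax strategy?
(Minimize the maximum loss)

Column should play Z, value = 3

Work:
Column player minimizes Row's maximum payoff:
Column X: max payoff to Row = 5
Column Y: max payoff to Row = 4
Column Z: max payoff to Row = 3
Minimum is 3, achieved by column Z.
Minimax strategy: Z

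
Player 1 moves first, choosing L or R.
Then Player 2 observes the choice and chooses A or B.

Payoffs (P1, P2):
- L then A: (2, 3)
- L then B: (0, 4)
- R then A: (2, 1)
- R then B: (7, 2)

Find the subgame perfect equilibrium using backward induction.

P1 plays R, P2 plays B after L and B after R; Payoff (7, 2)

Work:
Backward induction:
After L: P2 chooses B → P1 gets 0
After R: P2 chooses B → P1 gets 7
P1 chooses R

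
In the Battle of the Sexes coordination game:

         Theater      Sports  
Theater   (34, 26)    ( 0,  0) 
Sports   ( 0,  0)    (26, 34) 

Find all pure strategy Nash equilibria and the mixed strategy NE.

Pure NE: (Theater, Theater) and (Sports, Sports); Mixed NE: p = 0.5667, q = 0.4333

Work:
Check pure NE:
(Theater, Theater): (34, 26) - no unilateral deviation beneficial
(Sports, Sports): (26, 34) - no unilateral deviation beneficial
Mixed NE: P1 plays Theater with p = 0.5667, P2 plays Theater with q = 0.4333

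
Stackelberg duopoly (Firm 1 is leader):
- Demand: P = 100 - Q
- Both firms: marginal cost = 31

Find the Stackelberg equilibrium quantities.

q₁* (leader) = 34.5, q₂* (follower) = 17.25

Work:
Follower's reaction: q₂ = (a - c - q₁)/2
Leader substitutes: π₁ = q₁·(a - q₁ - (a-c-q₁)/2 - c)
FOC: q₁* = (100 - 31)/2 = 34.50
Then: q₂* = (100 - 31 - 34.5)/2 = 17.25
Leader has first-mover advantage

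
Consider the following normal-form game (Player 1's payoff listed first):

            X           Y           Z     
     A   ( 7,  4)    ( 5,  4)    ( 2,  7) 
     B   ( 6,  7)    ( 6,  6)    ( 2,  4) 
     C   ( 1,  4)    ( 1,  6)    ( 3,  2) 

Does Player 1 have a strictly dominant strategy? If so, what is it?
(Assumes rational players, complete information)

No strictly dominant strategy exists for Player 1

Work:
A strategy strictly dominates another if it gives a strictly higher payoff against every opponent action. Compare each pair of P1's strategies column-by-column:
  A vs B: [7 vs 6, 5 vs 6, 2 vs 2] → A does not strictly dominate B (column Y: 5 ≤ 6)
  A vs C: [7 vs 1, 5 vs 1, 2 vs 3] → A does not strictly dominate C (column Z: 2 ≤ 3)
  B vs A: [6 vs 7, 6 vs 5, 2 vs 2] → B does not strictly dominate A (column X: 6 ≤ 7)
  B vs C: [6 vs 1, 6 vs 1, 2 vs 3] → B does not strictly dominate C (column Z: 2 ≤ 3)
  C vs A: [1 vs 7, 1 vs 5, 3 vs 2] → C does not strictly dominate A (column X: 1 ≤ 7)
  C vs B: [1 vs 6, 1 vs 6, 3 vs 2] → C does not strictly dominate B (column X: 1 ≤ 6)
No single strategy strictly dominates all others → no strictly dominant strategy.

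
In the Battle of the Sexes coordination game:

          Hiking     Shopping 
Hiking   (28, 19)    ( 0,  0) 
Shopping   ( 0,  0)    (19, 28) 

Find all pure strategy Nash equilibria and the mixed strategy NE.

Pure NE: (Hiking, Hiking) and (Shopping, Shopping); Mixed NE: p = 0.5957, q = 0.4043

Work:
Check pure NE:
(Hiking, Hiking): (28, 19) - no unilateral deviation beneficial
(Shopping, Shopping): (19, 28) - no unilateral deviation beneficial
Mixed NE: P1 plays Hiking with p = 0.5957, P2 plays Hiking with q = 0.4043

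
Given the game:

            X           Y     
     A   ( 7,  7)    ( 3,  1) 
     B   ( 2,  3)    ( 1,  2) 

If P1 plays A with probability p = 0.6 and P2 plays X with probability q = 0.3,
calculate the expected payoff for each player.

E[P1] = 3.04, E[P2] = 2.6

Work:
E[P1] = p·q·π₁(A,X) + p·(1-q)·π₁(A,Y) + (1-p)·q·π₁(B,X) + (1-p)·(1-q)·π₁(B,Y)
= 0.6·0.3·7 + 0.6·0.7·3 + 0.4·0.3·2 + 0.4·0.7·1
= 3.04

E[P2] = 2.6 (similar calculation)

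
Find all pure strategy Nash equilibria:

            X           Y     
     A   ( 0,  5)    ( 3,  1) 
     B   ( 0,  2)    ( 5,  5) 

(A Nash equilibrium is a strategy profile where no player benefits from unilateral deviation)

Nash equilibrium: (A, X), (B, Y)

Work:
Best responses:
  P1 vs X: payoffs [0, 0] → best response A/B (payoff 0)
  P1 vs Y: payoffs [3, 5] → best response B (payoff 5)
  P2 vs A: payoffs [5, 1] → best response X (payoff 5)
  P2 vs B: payoffs [2, 5] → best response Y (payoff 5)
Mutual best responses: (A,X), (B,Y) → Nash equilibria.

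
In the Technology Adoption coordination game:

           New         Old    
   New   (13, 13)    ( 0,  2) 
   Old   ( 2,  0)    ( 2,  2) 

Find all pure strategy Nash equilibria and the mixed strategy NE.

Pure NE: (New, New) and (Old, Old); Mixed NE: p = 0.1538, q = 0.1538

Work:
Check pure NE:
(New, New): (13, 13) - no unilateral deviation beneficial
(Old, Old): (2, 2) - no unilateral deviation beneficial
Mixed NE: P1 plays New with p = 0.1538, P2 plays New with q = 0.1538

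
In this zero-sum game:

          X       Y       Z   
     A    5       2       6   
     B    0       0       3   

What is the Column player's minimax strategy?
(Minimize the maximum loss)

Column should play Y, value = 2

Work:
Column player minimizes Row's maximum payoff:
Column X: max payoff to Row = 5
Column Y: max payoff to Row = 2
Column Z: max payoff to Row = 6
Minimum is 2, achieved by column Y.
Minimax strategy: Y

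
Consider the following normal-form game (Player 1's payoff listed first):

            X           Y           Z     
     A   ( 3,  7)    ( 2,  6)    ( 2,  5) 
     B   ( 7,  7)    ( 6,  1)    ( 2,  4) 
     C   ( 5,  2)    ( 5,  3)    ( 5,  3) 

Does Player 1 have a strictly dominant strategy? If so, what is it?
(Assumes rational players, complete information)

No strictly dominant strategy exists for Player 1

Work:
A strategy strictly dominates another if it gives a strictly higher payoff against every opponent action. Compare each pair of P1's strategies column-by-column:
  A vs B: [3 vs 7, 2 vs 6, 2 vs 2] → A does not strictly dominate B (column X: 3 ≤ 7)
  A vs C: [3 vs 5, 2 vs 5, 2 vs 5] → A does not strictly dominate C (column X: 3 ≤ 5)
  B vs A: [7 vs 3, 6 vs 2, 2 vs 2] → B does not strictly dominate A (column Z: 2 ≤ 2)
  B vs C: [7 vs 5, 6 vs 5, 2 vs 5] → B does not strictly dominate C (column Z: 2 ≤ 5)
  C vs A: [5 vs 3, 5 vs 2, 5 vs 2] → C strictly dominates A
  C vs B: [5 vs 7, 5 vs 6, 5 vs 2] → C does not strictly dominate B (column X: 5 ≤ 7)
No single strategy strictly dominates all others → no strictly dominant strategy.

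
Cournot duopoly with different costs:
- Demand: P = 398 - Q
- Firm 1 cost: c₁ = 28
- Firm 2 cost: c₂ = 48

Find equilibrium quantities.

q₁* = 130.0, q₂* = 110.0

Work:
Reaction: q₁ = (398 - 28 - q₂)/2
Reaction: q₂ = (398 - 48 - q₁)/2
Solve simultaneously:
q₁* = (398 - 2×28 + 48)/3 = 130.0
q₂* = (398 - 2×48 + 28)/3 = 110.0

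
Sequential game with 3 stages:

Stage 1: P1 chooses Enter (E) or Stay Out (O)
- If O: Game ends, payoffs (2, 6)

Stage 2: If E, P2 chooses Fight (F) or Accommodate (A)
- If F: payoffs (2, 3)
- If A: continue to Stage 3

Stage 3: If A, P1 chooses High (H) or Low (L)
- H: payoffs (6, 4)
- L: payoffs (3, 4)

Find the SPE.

SPE: (E, A, H); Outcome (6, 4)

Work:
Stage 3: P1 chooses H (6 vs 3)
Stage 2: P2: F->3, A->4 (anticipating H). Choose A
Stage 1: P1: O->2, E->6 (anticipating A, H). Choose E
SPE path: E -> A -> H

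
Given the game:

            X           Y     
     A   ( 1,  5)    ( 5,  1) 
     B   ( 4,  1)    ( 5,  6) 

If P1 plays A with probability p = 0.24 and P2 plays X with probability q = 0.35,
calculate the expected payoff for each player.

E[P1] = 4.398, E[P2] = 3.806

Work:
E[P1] = p·q·π₁(A,X) + p·(1-q)·π₁(A,Y) + (1-p)·q·π₁(B,X) + (1-p)·(1-q)·π₁(B,Y)
= 0.24·0.35·1 + 0.24·0.65·5 + 0.76·0.35·4 + 0.76·0.65·5
= 4.398

E[P2] = 3.806 (similar calculation)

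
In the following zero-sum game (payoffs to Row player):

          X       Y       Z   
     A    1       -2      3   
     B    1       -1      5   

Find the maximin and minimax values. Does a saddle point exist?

Maximin = -1, Minimax = -1, Saddle: True

Work:
Row minimums: [-2, -1] → maximin = -1
Column maximums: [1, -1, 5] → minimax = -1
Saddle point exists! Game value = -1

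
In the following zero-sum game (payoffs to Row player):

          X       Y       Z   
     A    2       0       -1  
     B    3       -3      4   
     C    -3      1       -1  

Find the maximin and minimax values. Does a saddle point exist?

Maximin = -1, Minimax = 1, Saddle: False

Work:
Row minimums: [-1, -3, -3] → maximin = -1
Column maximums: [3, 1, 4] → minimax = 1
No saddle point (maximin ≠ minimax). Mixed strategy needed.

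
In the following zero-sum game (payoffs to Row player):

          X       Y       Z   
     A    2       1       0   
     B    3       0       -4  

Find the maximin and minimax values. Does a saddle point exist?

Maximin = 0, Minimax = 0, Saddle: True

Work:
Row minimums: [0, -4] → maximin = 0
Column maximums: [3, 1, 0] → minimax = 0
Saddle point exists! Game value = 0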